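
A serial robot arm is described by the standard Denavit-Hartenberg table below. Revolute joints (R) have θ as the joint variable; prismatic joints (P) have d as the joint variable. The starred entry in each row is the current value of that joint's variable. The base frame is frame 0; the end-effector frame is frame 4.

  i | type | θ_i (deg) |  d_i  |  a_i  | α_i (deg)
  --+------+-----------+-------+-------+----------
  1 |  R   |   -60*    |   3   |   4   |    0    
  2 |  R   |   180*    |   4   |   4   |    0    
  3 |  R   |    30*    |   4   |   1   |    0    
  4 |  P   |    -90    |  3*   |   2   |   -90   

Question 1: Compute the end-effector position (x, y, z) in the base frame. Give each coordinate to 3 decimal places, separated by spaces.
after link 1: o_1 = (2.0000, -3.4641, 3.0000)
after link 2: o_2 = (0.0000, 0.0000, 7.0000)
after link 3: o_3 = (-0.8660, 0.5000, 11.0000)
after link 4: o_4 = (0.1340, 2.2321, 14.0000)

0.134 2.232 14.000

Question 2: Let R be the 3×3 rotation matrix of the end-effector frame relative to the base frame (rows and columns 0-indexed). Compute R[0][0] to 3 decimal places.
0.500

End-effector x-axis (col 0 of R) = (0.5000,0.8660,0.0000)
R[0][0] = 0.5000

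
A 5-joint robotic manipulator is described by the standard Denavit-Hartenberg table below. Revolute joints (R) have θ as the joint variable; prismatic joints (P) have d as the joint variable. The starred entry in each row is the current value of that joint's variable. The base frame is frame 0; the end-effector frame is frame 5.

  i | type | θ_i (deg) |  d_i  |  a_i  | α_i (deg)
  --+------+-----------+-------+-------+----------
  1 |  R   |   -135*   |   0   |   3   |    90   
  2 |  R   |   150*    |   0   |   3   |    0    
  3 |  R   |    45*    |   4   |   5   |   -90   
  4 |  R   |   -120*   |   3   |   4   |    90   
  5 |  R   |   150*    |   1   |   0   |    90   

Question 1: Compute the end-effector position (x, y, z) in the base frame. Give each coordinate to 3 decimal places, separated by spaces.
-4.300 5.549 -1.950

after link 1: o_1 = (-2.1213, -2.1213, 0.0000)
after link 2: o_2 = (-0.2842, -0.2842, 1.5000)
after link 3: o_3 = (0.3024, 5.9593, 0.2059)
after link 4: o_4 = (-4.0621, 6.4937, -2.1742)
after link 5: o_5 = (-4.3001, 5.5487, -1.9501)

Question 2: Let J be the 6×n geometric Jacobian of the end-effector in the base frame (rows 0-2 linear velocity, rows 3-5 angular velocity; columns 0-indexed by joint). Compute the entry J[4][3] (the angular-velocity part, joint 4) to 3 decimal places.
axis z_3 = (-0.1830,-0.1830,-0.9659); lever o_n−o_3 = (-4.6025,-0.4106,-2.1560)
cross product → J_v[:, 3] = (-0.0021,4.0511,-0.7672)
J_ω[:, 3] = z_3
entry J[4][3] = -0.1830

-0.183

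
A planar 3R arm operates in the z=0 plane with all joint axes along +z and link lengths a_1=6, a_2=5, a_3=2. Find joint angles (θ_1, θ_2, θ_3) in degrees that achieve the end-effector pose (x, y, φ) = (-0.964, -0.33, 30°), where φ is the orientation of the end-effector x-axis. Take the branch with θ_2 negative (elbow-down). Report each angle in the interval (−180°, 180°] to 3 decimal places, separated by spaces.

-97.483 -150.002 -82.515

wrist centre = target − a_3·(cos φ, sin φ) = (-2.6961, -1.3300)
cos θ_2 = (9.0376−6²−5²)/(2·6·5) = -0.8660; θ_2 = -150.0017° (elbow-down)
β = atan2(-1.3300,-2.6961) = -153.7422°; ψ = atan2(-2.4999,1.6698) = -56.2589°
θ_1 = β − ψ = -97.4833°
θ_3 = φ − θ_1 − θ_2 = -82.5150° (wrapped to (-180°,180°])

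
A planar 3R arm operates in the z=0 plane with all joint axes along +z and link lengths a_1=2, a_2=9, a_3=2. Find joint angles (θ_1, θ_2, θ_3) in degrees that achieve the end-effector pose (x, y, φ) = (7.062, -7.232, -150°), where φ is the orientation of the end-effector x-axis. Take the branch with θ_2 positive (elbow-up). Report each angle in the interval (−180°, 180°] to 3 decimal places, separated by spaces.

-60.010 30.012 -120.002

wrist centre = target − a_3·(cos φ, sin φ) = (8.7941, -6.2320)
cos θ_2 = (116.1732−2²−9²)/(2·2·9) = 0.8659; θ_2 = 30.0120° (elbow-up)
β = atan2(-6.2320,8.7941) = -35.3237°; ψ = atan2(4.5016,9.7933) = 24.6866°
θ_1 = β − ψ = -60.0103°
θ_3 = φ − θ_1 − θ_2 = -120.0017° (wrapped to (-180°,180°])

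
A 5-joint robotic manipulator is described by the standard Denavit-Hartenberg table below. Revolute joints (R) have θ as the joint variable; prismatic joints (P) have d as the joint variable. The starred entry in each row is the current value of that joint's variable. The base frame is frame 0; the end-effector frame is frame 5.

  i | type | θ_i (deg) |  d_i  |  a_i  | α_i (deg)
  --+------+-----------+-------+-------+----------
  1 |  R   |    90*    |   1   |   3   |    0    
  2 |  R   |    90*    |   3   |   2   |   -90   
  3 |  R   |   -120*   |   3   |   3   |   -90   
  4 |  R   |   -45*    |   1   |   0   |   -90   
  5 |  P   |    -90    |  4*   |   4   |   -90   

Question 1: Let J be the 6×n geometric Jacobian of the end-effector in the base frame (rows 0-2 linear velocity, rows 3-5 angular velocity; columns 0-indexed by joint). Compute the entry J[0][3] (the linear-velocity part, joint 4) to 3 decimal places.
axis z_3 = (-0.8660,0.0000,0.5000); lever o_n−o_3 = (-2.9159,2.8284,4.9495)
cross product → J_v[:, 3] = (-1.4142,2.8284,-2.4495)
J_ω[:, 3] = z_3
entry J[0][3] = -1.4142

-1.414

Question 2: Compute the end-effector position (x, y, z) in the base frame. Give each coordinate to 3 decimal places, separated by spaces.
-3.416 2.828 11.548

after link 1: o_1 = (0.0000, 3.0000, 1.0000)
after link 2: o_2 = (-2.0000, 3.0000, 4.0000)
after link 3: o_3 = (-0.5000, 0.0000, 6.5981)
after link 4: o_4 = (-1.3660, 0.0000, 7.0981)
after link 5: o_5 = (-3.4159, 2.8284, 11.5476)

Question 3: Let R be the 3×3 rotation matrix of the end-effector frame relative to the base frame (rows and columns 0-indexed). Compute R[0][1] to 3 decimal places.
-0.354

End-effector y-axis (col 1 of R) = (-0.3536,-0.7071,-0.6124)
R[0][1] = -0.3536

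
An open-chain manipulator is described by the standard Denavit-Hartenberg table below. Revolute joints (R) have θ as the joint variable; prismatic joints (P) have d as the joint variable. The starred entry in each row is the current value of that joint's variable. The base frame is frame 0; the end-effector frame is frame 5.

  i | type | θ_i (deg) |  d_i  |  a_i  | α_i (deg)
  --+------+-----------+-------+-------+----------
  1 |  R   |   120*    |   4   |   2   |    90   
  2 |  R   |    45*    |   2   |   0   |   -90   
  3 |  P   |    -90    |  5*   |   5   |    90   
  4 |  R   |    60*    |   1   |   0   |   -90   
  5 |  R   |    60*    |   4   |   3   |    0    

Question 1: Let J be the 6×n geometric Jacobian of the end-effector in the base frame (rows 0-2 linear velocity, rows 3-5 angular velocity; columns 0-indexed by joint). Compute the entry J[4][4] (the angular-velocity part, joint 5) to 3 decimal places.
-0.739

axis z_4 = (-0.5732,-0.7392,0.3536); lever o_n−o_4 = (-2.1027,-1.7863,4.1699)
cross product → J_v[:, 4] = (-2.4508,1.6469,-0.5303)
J_ω[:, 4] = z_4
entry J[4][4] = -0.7392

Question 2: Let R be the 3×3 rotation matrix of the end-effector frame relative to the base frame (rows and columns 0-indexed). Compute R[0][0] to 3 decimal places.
0.063

End-effector x-axis (col 0 of R) = (0.0634,0.3902,0.9186)
R[0][0] = 0.0634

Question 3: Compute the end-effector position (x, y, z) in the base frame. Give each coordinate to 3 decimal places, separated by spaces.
5.081 -0.228 10.998

after link 1: o_1 = (-1.0000, 1.7321, 4.0000)
after link 2: o_2 = (0.7321, 2.7321, 4.0000)
after link 3: o_3 = (6.8299, 2.1702, 7.5355)
after link 4: o_4 = (7.1835, 1.5578, 6.8284)
after link 5: o_5 = (5.0808, -0.2285, 10.9983)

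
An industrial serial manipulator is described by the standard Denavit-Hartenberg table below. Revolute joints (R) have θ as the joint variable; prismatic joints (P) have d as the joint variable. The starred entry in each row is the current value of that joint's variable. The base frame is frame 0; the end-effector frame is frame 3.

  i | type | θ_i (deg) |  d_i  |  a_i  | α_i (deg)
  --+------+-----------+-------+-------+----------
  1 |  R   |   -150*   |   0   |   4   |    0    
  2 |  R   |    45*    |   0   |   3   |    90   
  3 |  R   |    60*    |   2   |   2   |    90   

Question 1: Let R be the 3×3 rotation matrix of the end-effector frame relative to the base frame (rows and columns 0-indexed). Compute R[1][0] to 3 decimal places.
End-effector x-axis (col 0 of R) = (-0.1294,-0.4830,0.8660)
R[1][0] = -0.4830

-0.483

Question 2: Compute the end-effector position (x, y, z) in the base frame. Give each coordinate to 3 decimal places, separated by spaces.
after link 1: o_1 = (-3.4641, -2.0000, 0.0000)
after link 2: o_2 = (-4.2406, -4.8978, 0.0000)
after link 3: o_3 = (-6.4312, -5.3461, 1.7321)

-6.431 -5.346 1.732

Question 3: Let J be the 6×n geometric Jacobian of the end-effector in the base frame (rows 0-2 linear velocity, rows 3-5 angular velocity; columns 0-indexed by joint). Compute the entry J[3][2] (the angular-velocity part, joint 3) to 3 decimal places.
-0.966

axis z_2 = (-0.9659,0.2588,0.0000); lever o_n−o_2 = (-2.1907,-0.4483,1.7321)
cross product → J_v[:, 2] = (0.4483,1.6730,1.0000)
J_ω[:, 2] = z_2
entry J[3][2] = -0.9659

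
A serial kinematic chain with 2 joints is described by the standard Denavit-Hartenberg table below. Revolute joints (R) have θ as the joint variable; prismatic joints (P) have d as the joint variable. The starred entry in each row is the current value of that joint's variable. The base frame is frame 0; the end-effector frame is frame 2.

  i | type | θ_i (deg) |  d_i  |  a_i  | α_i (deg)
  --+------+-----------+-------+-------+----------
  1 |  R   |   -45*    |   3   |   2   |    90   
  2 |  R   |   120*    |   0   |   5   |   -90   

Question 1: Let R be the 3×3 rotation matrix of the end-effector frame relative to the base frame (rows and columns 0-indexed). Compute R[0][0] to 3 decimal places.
End-effector x-axis (col 0 of R) = (-0.3536,0.3536,0.8660)
R[0][0] = -0.3536

-0.354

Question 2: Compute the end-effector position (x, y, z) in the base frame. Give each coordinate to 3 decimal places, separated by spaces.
-0.354 0.354 7.330

after link 1: o_1 = (1.4142, -1.4142, 3.0000)
after link 2: o_2 = (-0.3536, 0.3536, 7.3301)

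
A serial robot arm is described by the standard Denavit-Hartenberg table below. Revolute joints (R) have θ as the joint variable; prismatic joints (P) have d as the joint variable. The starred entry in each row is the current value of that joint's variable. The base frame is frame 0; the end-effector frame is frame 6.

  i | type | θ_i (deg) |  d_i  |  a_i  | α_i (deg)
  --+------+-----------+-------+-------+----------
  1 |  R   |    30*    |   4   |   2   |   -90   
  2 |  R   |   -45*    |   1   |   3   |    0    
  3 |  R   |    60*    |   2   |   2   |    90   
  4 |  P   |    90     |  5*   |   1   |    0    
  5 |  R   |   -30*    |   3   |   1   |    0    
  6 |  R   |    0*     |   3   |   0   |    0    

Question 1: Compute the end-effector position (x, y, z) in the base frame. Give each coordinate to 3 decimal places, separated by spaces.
5.693 8.906 16.099

after link 1: o_1 = (1.7321, 1.0000, 4.0000)
after link 2: o_2 = (3.0692, 2.9267, 6.1213)
after link 3: o_3 = (3.7422, 5.6247, 5.6037)
after link 4: o_4 = (4.3629, 7.1377, 10.4333)
after link 5: o_5 = (5.0206, 8.5174, 13.2017)
after link 6: o_6 = (5.6930, 8.9057, 16.0995)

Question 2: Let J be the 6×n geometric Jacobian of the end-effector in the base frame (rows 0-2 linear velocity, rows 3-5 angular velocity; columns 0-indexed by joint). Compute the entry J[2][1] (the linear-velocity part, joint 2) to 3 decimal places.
-7.383

axis z_1 = (-0.5000,0.8660,0.0000); lever o_n−o_1 = (3.9610,7.9057,12.0995)
cross product → J_v[:, 1] = (10.4784,6.0497,-7.3831)
J_ω[:, 1] = z_1
entry J[2][1] = -7.3831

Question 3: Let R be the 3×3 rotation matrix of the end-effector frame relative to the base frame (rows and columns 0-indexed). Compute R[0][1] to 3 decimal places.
End-effector y-axis (col 1 of R) = (-0.9744,0.0148,0.2241)
R[0][1] = -0.9744

-0.974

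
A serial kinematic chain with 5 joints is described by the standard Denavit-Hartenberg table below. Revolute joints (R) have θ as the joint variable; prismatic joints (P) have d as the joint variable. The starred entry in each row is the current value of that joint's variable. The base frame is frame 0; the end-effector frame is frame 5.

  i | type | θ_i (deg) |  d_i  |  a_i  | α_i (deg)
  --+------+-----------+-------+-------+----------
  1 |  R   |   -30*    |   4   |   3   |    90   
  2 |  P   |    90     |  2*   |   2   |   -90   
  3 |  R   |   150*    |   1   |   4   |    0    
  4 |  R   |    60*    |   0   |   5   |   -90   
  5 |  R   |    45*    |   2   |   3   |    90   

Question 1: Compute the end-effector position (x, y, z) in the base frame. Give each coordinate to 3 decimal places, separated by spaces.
after link 1: o_1 = (2.5981, -1.5000, 4.0000)
after link 2: o_2 = (1.5981, -3.2321, 6.0000)
after link 3: o_3 = (1.7321, -1.0000, 2.5359)
after link 4: o_4 = (0.4821, -3.1651, -1.7942)
after link 5: o_5 = (0.9228, -6.6443, -2.6313)

0.923 -6.644 -2.631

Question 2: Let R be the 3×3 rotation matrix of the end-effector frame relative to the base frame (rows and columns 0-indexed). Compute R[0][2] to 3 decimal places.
-0.789

End-effector z-axis (col 2 of R) = (-0.7891,0.0474,-0.6124)
R[0][2] = -0.7891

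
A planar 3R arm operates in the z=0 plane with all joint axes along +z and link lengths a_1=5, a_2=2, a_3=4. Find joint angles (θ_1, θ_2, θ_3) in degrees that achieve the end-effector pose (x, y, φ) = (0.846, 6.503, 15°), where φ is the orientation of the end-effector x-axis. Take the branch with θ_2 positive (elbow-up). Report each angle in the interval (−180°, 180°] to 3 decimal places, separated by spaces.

wrist centre = target − a_3·(cos φ, sin φ) = (-3.0177, 5.4677)
cos θ_2 = (39.0025−5²−2²)/(2·5·2) = 0.5001; θ_2 = 59.9916° (elbow-up)
β = atan2(5.4677,-3.0177) = 118.8948°; ψ = atan2(1.7319,6.0003) = 16.1002°
θ_1 = β − ψ = 102.7947°
θ_3 = φ − θ_1 − θ_2 = -147.7863° (wrapped to (-180°,180°])

102.795 59.992 -147.786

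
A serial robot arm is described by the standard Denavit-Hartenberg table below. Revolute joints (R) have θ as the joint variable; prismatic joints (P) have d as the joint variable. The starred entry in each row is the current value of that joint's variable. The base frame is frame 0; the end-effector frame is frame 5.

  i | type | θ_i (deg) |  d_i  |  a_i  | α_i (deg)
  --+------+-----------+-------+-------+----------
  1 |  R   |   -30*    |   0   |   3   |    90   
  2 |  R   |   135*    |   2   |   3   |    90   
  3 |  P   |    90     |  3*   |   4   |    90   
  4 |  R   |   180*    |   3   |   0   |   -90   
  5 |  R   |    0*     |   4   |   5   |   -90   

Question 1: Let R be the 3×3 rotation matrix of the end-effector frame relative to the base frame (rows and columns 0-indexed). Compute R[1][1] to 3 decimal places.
-0.354

End-effector y-axis (col 1 of R) = (0.6124,-0.3536,0.7071)
R[1][1] = -0.3536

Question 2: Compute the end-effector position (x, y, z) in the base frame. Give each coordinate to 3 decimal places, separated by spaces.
-2.189 0.109 3.536

after link 1: o_1 = (2.5981, -1.5000, 0.0000)
after link 2: o_2 = (-0.2390, -2.1714, 2.1213)
after link 3: o_3 = (-0.4019, -6.6962, 4.2426)
after link 4: o_4 = (-2.2390, -5.6355, 6.3640)
after link 5: o_5 = (-2.1885, 0.1088, 3.5355)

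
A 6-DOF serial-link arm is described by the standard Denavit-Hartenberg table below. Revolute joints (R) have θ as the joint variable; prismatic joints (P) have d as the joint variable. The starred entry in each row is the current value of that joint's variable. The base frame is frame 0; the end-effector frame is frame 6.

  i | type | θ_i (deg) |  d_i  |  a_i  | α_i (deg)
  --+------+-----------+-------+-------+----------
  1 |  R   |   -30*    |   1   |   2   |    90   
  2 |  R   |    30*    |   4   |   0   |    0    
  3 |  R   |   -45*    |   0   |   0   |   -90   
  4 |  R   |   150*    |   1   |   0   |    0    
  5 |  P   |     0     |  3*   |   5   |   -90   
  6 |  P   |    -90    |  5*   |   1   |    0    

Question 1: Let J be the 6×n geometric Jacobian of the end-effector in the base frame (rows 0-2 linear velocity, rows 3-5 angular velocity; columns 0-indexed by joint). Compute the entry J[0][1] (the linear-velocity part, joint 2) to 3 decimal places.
axis z_1 = (-0.5000,-0.8660,0.0000); lever o_n−o_1 = (-7.5079,-2.3974,6.5974)
cross product → J_v[:, 1] = (-5.7135,3.2987,-5.3033)
J_ω[:, 1] = z_1
entry J[0][1] = -5.7135

-5.714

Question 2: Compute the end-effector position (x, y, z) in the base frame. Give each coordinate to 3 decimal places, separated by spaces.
after link 1: o_1 = (1.7321, -1.0000, 1.0000)
after link 2: o_2 = (-0.2679, -4.4641, 1.0000)
after link 3: o_3 = (-0.2679, -4.4641, 1.0000)
after link 4: o_4 = (-0.0438, -4.5935, 1.9659)
after link 5: o_5 = (-1.7436, -0.7254, 5.9844)
after link 6: o_6 = (-5.7758, -3.3974, 7.5974)

-5.776 -3.397 7.597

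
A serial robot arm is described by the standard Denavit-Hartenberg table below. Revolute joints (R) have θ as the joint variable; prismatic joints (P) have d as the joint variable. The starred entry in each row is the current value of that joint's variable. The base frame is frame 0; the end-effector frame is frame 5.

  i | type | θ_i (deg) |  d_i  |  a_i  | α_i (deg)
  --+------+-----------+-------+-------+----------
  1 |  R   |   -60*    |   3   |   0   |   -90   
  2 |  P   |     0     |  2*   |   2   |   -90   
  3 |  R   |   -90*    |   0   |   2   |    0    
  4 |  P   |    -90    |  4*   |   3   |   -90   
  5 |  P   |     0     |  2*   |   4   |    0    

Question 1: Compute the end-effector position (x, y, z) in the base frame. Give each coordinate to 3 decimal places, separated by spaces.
after link 1: o_1 = (0.0000, 0.0000, 3.0000)
after link 2: o_2 = (2.7321, -0.7321, 3.0000)
after link 3: o_3 = (4.4641, 0.2679, 3.0000)
after link 4: o_4 = (2.9641, 2.8660, -1.0000)
after link 5: o_5 = (2.6962, 7.3301, -1.0000)

2.696 7.330 -1.000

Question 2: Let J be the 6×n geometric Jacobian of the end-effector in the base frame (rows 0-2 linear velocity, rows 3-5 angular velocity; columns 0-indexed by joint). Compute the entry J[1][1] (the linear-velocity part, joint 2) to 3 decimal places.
prismatic axis z_1 = (0.8660,0.5000,0.0000)
J_v[:, 1] = z_1; J_ω[:, 1] = (0,0,0)
entry J[1][1] = 0.5000

0.500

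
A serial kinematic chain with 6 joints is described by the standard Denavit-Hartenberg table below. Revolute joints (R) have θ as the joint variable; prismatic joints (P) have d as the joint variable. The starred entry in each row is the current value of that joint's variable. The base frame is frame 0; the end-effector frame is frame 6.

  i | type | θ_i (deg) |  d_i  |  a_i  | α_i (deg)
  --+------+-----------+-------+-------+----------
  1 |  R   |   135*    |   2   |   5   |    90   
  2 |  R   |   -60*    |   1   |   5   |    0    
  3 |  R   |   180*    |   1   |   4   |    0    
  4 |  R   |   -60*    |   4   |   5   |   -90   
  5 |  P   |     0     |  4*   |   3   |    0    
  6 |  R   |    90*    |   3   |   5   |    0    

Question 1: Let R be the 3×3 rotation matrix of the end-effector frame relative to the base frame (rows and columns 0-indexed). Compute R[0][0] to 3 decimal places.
End-effector x-axis (col 0 of R) = (-0.7071,-0.7071,0.0000)
R[0][0] = -0.7071

-0.707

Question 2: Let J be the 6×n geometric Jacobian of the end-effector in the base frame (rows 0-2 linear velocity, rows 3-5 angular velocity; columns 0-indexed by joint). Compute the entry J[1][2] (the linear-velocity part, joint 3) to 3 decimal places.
axis z_2 = (0.7071,0.7071,0.0000); lever o_n−o_2 = (2.8724,-2.8724,13.8923)
cross product → J_v[:, 2] = (9.8233,-9.8233,-4.0622)
J_ω[:, 2] = z_2
entry J[1][2] = -9.8233

-9.823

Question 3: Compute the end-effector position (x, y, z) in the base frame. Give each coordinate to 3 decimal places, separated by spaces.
-1.724 3.138 11.562

after link 1: o_1 = (-3.5355, 3.5355, 2.0000)
after link 2: o_2 = (-4.5962, 6.0104, -2.3301)
after link 3: o_3 = (-2.4749, 5.3033, 1.1340)
after link 4: o_4 = (-1.4142, 9.8995, 5.4641)
after link 5: o_5 = (-0.0254, 8.5107, 10.0622)
after link 6: o_6 = (-1.7238, 3.1380, 11.5622)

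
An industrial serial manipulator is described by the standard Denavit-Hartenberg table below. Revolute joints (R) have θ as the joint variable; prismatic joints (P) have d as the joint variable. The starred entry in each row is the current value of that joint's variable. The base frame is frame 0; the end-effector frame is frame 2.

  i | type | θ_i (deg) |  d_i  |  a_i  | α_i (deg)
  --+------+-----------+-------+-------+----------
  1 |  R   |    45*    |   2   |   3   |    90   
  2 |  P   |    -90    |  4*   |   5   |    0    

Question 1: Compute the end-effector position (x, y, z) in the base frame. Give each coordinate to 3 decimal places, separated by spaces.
4.950 -0.707 -3.000

after link 1: o_1 = (2.1213, 2.1213, 2.0000)
after link 2: o_2 = (4.9497, -0.7071, -3.0000)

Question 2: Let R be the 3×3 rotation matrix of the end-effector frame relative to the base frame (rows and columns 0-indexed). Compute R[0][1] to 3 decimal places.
End-effector y-axis (col 1 of R) = (0.7071,0.7071,0.0000)
R[0][1] = 0.7071

0.707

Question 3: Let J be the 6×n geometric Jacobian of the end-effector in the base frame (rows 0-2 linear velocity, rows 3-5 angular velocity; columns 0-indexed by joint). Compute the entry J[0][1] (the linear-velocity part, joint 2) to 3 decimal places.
prismatic axis z_1 = (0.7071,-0.7071,0.0000)
J_v[:, 1] = z_1; J_ω[:, 1] = (0,0,0)
entry J[0][1] = 0.7071

0.707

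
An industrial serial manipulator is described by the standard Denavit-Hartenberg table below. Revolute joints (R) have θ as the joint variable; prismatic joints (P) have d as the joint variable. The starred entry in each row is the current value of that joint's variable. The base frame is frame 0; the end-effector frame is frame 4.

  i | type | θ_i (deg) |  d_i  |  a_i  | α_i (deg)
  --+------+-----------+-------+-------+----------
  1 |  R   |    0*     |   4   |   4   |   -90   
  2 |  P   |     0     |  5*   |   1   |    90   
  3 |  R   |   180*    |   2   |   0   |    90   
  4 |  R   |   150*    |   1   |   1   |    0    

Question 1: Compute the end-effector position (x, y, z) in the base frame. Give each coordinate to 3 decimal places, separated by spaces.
5.866 6.000 6.500

after link 1: o_1 = (4.0000, 0.0000, 4.0000)
after link 2: o_2 = (5.0000, 5.0000, 4.0000)
after link 3: o_3 = (5.0000, 5.0000, 6.0000)
after link 4: o_4 = (5.8660, 6.0000, 6.5000)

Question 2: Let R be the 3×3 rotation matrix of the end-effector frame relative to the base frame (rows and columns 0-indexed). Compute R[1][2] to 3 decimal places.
1.000

End-effector z-axis (col 2 of R) = (0.0000,1.0000,0.0000)
R[1][2] = 1.0000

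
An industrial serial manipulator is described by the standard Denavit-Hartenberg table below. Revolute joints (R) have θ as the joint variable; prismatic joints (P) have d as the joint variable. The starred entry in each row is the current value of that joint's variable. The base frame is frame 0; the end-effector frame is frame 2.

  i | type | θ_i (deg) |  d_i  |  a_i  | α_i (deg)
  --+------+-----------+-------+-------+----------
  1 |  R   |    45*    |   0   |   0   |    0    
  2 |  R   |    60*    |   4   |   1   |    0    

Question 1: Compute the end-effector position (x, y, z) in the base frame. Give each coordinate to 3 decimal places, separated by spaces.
after link 1: o_1 = (0.0000, 0.0000, 0.0000)
after link 2: o_2 = (-0.2588, 0.9659, 4.0000)

-0.259 0.966 4.000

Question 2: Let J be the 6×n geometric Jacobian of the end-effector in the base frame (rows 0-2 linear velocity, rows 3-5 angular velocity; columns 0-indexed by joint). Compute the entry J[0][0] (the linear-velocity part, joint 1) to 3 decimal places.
axis z_0 = ẑ; lever o_n−o_0 = (-0.2588,0.9659,4.0000)
cross product → J_v[:, 0] = (-0.9659,-0.2588,0.0000)
J_ω[:, 0] = z_0
entry J[0][0] = -0.9659

-0.966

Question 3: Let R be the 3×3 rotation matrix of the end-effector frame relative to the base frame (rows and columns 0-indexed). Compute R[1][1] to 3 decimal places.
End-effector y-axis (col 1 of R) = (-0.9659,-0.2588,0.0000)
R[1][1] = -0.2588

-0.259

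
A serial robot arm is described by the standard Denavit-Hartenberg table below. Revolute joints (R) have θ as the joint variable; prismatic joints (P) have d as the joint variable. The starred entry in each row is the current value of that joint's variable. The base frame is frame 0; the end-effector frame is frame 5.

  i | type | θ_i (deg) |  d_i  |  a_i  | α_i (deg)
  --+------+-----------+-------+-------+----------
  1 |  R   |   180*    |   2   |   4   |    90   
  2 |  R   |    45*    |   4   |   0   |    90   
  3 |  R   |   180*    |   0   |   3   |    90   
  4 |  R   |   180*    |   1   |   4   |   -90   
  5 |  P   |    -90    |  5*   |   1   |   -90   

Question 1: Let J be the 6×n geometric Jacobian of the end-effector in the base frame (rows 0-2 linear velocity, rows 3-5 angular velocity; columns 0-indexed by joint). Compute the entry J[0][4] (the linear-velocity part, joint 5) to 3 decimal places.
prismatic axis z_4 = (0.7071,-0.0000,0.7071)
J_v[:, 4] = z_4; J_ω[:, 4] = (0,0,0)
entry J[0][4] = 0.7071

0.707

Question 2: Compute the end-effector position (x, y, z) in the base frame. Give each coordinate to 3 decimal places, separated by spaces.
-1.172 6.000 6.243

after link 1: o_1 = (-4.0000, 0.0000, 2.0000)
after link 2: o_2 = (-4.0000, 4.0000, 2.0000)
after link 3: o_3 = (-1.8787, 4.0000, -0.1213)
after link 4: o_4 = (-4.7071, 5.0000, 2.7071)
after link 5: o_5 = (-1.1716, 6.0000, 6.2426)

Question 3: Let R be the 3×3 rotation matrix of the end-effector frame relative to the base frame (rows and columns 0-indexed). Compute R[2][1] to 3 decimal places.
End-effector y-axis (col 1 of R) = (-0.7071,0.0000,-0.7071)
R[2][1] = -0.7071

-0.707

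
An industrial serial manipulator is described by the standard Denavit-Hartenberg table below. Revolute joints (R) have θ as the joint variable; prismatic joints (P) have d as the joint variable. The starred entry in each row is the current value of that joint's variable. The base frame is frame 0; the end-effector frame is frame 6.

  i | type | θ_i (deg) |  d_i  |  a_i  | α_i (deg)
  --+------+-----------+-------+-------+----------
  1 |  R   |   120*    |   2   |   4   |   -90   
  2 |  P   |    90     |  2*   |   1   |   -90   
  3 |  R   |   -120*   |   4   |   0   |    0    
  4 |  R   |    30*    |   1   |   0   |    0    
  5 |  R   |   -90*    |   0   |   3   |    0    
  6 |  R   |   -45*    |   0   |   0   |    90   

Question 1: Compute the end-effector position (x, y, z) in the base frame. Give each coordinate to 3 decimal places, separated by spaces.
-1.232 -1.866 4.000

after link 1: o_1 = (-2.0000, 3.4641, 2.0000)
after link 2: o_2 = (-3.7321, 2.4641, 1.0000)
after link 3: o_3 = (-1.7321, -1.0000, 1.0000)
after link 4: o_4 = (-1.2321, -1.8660, 1.0000)
after link 5: o_5 = (-1.2321, -1.8660, 4.0000)
after link 6: o_6 = (-1.2321, -1.8660, 4.0000)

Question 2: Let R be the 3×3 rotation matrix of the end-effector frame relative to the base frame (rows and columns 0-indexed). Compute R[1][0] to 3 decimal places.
End-effector x-axis (col 0 of R) = (0.6124,0.3536,0.7071)
R[1][0] = 0.3536

0.354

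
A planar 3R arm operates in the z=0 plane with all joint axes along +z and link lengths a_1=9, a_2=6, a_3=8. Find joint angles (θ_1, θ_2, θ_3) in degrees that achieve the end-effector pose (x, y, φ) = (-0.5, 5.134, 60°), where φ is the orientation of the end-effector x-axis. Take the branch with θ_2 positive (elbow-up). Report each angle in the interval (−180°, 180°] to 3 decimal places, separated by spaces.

wrist centre = target − a_3·(cos φ, sin φ) = (-4.5000, -1.7942)
cos θ_2 = (23.4692−9²−6²)/(2·9·6) = -0.8660; θ_2 = 150.0001° (elbow-up)
β = atan2(-1.7942,-4.5000) = -158.2622°; ψ = atan2(3.0000,3.8038) = 38.2619°
θ_1 = β − ψ = -196.5242°
θ_3 = φ − θ_1 − θ_2 = 106.5241° (wrapped to (-180°,180°])

163.476 150.000 106.524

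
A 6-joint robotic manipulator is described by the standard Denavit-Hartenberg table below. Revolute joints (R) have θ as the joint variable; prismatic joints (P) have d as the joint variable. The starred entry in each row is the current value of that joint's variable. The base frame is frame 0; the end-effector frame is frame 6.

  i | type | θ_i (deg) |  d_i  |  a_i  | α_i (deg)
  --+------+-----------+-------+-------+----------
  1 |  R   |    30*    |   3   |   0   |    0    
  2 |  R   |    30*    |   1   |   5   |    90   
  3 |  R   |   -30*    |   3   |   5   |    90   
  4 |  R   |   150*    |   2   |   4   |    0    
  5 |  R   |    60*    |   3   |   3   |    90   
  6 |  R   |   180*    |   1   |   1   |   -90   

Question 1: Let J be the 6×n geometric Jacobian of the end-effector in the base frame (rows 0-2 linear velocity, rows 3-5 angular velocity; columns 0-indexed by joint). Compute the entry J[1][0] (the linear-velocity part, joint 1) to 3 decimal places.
axis z_0 = ẑ; lever o_n−o_0 = (5.1627,-0.7901,0.0179)
cross product → J_v[:, 0] = (0.7901,5.1627,-0.0000)
J_ω[:, 0] = z_0
entry J[1][0] = 5.1627

5.163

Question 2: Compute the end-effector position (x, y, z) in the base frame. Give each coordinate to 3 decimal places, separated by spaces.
5.163 -0.790 0.018

after link 1: o_1 = (0.0000, 0.0000, 3.0000)
after link 2: o_2 = (2.5000, 4.3301, 4.0000)
after link 3: o_3 = (7.2631, 6.5801, 1.5000)
after link 4: o_4 = (6.9952, 2.1160, 1.5000)
after link 5: o_5 = (3.8212, -0.3816, 0.2010)
after link 6: o_6 = (5.1627, -0.7901, 0.0179)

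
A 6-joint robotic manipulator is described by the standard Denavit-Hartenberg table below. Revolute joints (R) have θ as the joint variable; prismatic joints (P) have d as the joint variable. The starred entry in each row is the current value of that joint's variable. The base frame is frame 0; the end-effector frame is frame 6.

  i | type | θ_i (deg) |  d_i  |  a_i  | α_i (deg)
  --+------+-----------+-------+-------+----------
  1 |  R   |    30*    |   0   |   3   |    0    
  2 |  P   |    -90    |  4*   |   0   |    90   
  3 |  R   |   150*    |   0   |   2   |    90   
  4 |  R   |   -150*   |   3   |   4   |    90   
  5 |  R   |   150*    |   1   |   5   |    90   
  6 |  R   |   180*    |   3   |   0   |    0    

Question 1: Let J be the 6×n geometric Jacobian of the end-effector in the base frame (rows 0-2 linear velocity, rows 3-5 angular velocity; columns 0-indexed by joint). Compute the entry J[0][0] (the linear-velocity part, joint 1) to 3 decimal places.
axis z_0 = ẑ; lever o_n−o_0 = (4.1683,-1.7820,11.2566)
cross product → J_v[:, 0] = (1.7820,4.1683,-0.0000)
J_ω[:, 0] = z_0
entry J[0][0] = 1.7820

1.782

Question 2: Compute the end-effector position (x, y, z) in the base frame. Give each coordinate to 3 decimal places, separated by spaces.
4.168 -1.782 11.257

after link 1: o_1 = (2.5981, 1.5000, 0.0000)
after link 2: o_2 = (2.5981, 1.5000, 4.0000)
after link 3: o_3 = (1.7321, 3.0000, 5.0000)
after link 4: o_4 = (5.7141, 0.1029, 5.8660)
after link 5: o_5 = (2.3068, -0.0577, 9.6561)
after link 6: o_6 = (4.1683, -1.7820, 11.2566)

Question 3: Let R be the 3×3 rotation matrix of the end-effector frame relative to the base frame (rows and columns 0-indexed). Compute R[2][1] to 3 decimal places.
End-effector y-axis (col 1 of R) = (0.5335,0.8080,0.2500)
R[2][1] = 0.2500

0.250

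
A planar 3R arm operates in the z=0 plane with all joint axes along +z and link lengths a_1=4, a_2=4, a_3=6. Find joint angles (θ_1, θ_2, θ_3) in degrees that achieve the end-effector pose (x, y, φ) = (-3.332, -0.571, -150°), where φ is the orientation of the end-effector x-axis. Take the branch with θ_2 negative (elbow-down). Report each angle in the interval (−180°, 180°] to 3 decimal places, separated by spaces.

119.992 -134.994 -134.999

wrist centre = target − a_3·(cos φ, sin φ) = (1.8642, 2.4290)
cos θ_2 = (9.3751−4²−4²)/(2·4·4) = -0.7070; θ_2 = -134.9936° (elbow-down)
β = atan2(2.4290,1.8642) = 52.4953°; ψ = atan2(-2.8287,1.1719) = -67.4968°
θ_1 = β − ψ = 119.9921°
θ_3 = φ − θ_1 − θ_2 = -134.9985° (wrapped to (-180°,180°])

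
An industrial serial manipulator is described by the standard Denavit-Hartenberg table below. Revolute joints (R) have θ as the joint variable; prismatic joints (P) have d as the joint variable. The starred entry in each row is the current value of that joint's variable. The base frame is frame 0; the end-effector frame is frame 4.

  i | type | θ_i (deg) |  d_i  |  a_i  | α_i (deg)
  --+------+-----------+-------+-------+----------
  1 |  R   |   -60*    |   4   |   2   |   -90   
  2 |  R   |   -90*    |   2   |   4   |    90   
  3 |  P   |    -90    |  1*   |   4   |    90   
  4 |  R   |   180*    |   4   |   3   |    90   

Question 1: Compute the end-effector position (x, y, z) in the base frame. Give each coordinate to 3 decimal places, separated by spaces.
after link 1: o_1 = (1.0000, -1.7321, 4.0000)
after link 2: o_2 = (2.7321, -0.7321, 8.0000)
after link 3: o_3 = (-1.2321, -1.8660, 8.0000)
after link 4: o_4 = (1.3660, -0.3660, 4.0000)

1.366 -0.366 4.000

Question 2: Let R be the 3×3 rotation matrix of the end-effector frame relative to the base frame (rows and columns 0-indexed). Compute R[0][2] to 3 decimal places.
-0.500

End-effector z-axis (col 2 of R) = (-0.5000,0.8660,0.0000)
R[0][2] = -0.5000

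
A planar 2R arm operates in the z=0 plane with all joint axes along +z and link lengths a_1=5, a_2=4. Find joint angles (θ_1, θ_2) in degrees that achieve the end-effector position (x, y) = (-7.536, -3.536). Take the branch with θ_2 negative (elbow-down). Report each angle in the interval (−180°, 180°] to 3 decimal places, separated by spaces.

-135.008 -44.979

cos θ_2 = (69.2946−5²−4²)/(2·5·4) = 0.7074; θ_2 = -44.9791° (elbow-down)
β = atan2(-3.5360,-7.5360) = -154.8634°; ψ = atan2(-2.8274,7.8295) = -19.8558°
θ_1 = β − ψ = -135.0076°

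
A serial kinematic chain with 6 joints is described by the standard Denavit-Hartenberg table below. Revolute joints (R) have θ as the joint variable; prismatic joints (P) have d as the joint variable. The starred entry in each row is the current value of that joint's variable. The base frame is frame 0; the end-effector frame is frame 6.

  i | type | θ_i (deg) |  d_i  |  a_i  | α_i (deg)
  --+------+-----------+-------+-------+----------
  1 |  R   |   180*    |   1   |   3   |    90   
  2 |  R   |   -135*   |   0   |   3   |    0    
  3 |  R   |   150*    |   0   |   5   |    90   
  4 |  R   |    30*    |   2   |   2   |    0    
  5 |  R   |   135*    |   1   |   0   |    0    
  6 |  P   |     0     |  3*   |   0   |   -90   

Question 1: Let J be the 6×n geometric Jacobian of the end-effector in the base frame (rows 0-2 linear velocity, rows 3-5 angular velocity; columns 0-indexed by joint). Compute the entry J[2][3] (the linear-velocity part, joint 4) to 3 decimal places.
axis z_3 = (-0.2588,0.0000,-0.9659); lever o_n−o_3 = (-3.2259,1.0000,-5.3473)
cross product → J_v[:, 3] = (0.9659,1.7321,-0.2588)
J_ω[:, 3] = z_3
entry J[2][3] = -0.2588

-0.259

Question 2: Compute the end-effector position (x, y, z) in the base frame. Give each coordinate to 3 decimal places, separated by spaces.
-8.934 1.000 -5.174

after link 1: o_1 = (-3.0000, 0.0000, 1.0000)
after link 2: o_2 = (-0.8787, 0.0000, -1.1213)
after link 3: o_3 = (-5.7083, 0.0000, 0.1728)
after link 4: o_4 = (-7.8990, 1.0000, -1.3108)
after link 5: o_5 = (-8.1578, 1.0000, -2.2767)
after link 6: o_6 = (-8.9343, 1.0000, -5.1745)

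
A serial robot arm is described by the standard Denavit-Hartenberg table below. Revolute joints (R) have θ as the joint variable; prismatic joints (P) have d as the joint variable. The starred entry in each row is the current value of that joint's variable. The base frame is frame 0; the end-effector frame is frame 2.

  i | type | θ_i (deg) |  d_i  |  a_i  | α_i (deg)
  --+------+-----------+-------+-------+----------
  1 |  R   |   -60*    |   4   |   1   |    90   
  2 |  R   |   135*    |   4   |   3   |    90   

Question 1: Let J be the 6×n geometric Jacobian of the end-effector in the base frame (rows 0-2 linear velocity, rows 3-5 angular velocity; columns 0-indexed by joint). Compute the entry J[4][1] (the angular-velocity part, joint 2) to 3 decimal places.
axis z_1 = (-0.8660,-0.5000,0.0000); lever o_n−o_1 = (-4.5248,-0.1629,2.1213)
cross product → J_v[:, 1] = (-1.0607,1.8371,-2.1213)
J_ω[:, 1] = z_1
entry J[4][1] = -0.5000

-0.500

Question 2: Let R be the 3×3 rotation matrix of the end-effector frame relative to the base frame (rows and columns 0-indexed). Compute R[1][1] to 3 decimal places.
-0.500

End-effector y-axis (col 1 of R) = (-0.8660,-0.5000,0.0000)
R[1][1] = -0.5000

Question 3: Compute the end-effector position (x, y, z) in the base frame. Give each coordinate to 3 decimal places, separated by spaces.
-4.025 -1.029 6.121

after link 1: o_1 = (0.5000, -0.8660, 4.0000)
after link 2: o_2 = (-4.0248, -1.0289, 6.1213)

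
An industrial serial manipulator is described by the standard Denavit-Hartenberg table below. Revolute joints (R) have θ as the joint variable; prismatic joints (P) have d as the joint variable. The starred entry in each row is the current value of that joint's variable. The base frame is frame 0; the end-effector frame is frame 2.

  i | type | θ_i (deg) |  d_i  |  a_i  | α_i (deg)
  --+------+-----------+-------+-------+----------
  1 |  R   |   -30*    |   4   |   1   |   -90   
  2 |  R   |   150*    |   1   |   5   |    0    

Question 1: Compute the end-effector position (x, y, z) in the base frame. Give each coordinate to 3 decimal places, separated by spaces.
-2.384 2.531 1.500

after link 1: o_1 = (0.8660, -0.5000, 4.0000)
after link 2: o_2 = (-2.3840, 2.5311, 1.5000)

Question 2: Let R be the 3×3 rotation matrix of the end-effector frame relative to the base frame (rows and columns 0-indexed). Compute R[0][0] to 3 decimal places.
-0.750

End-effector x-axis (col 0 of R) = (-0.7500,0.4330,-0.5000)
R[0][0] = -0.7500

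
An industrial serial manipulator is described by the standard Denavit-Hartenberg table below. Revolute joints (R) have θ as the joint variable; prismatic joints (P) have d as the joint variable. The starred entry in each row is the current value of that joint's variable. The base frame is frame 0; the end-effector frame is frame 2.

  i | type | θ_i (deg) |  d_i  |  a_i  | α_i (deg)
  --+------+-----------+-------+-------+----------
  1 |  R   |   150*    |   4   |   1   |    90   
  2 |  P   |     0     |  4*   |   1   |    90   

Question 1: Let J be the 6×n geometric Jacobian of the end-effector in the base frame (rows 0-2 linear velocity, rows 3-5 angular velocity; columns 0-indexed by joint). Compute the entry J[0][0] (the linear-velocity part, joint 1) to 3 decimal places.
-4.464

axis z_0 = ẑ; lever o_n−o_0 = (0.2679,4.4641,4.0000)
cross product → J_v[:, 0] = (-4.4641,0.2679,0.0000)
J_ω[:, 0] = z_0
entry J[0][0] = -4.4641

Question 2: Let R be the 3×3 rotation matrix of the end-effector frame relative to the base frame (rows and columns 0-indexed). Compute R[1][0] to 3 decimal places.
0.500

End-effector x-axis (col 0 of R) = (-0.8660,0.5000,0.0000)
R[1][0] = 0.5000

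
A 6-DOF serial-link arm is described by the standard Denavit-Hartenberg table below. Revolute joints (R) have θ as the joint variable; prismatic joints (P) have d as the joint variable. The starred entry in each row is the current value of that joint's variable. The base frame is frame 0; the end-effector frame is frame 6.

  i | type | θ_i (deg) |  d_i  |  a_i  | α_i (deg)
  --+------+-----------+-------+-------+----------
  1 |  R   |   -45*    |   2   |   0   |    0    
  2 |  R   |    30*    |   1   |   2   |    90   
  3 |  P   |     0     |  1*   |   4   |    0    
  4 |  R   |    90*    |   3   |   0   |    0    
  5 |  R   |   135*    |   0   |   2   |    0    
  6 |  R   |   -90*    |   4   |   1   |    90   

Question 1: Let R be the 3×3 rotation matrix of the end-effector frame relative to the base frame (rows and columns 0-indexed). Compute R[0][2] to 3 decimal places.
0.683

End-effector z-axis (col 2 of R) = (0.6830,-0.1830,0.7071)
R[0][2] = 0.6830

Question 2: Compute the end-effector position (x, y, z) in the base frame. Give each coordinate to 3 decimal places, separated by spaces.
1.676 -8.731 2.293

after link 1: o_1 = (0.0000, 0.0000, 2.0000)
after link 2: o_2 = (1.9319, -0.5176, 3.0000)
after link 3: o_3 = (5.5367, -2.5188, 3.0000)
after link 4: o_4 = (4.7603, -5.4166, 3.0000)
after link 5: o_5 = (3.3943, -5.0506, 1.5858)
after link 6: o_6 = (1.6760, -8.7313, 2.2929)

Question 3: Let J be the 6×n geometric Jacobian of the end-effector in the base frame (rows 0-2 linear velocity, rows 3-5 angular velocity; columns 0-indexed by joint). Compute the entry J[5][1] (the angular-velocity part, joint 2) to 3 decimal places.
axis z_1 = (0.0000,0.0000,1.0000); lever o_n−o_1 = (1.6760,-8.7313,0.2929)
cross product → J_v[:, 1] = (8.7313,1.6760,-0.0000)
J_ω[:, 1] = z_1
entry J[5][1] = 1.0000

1.000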